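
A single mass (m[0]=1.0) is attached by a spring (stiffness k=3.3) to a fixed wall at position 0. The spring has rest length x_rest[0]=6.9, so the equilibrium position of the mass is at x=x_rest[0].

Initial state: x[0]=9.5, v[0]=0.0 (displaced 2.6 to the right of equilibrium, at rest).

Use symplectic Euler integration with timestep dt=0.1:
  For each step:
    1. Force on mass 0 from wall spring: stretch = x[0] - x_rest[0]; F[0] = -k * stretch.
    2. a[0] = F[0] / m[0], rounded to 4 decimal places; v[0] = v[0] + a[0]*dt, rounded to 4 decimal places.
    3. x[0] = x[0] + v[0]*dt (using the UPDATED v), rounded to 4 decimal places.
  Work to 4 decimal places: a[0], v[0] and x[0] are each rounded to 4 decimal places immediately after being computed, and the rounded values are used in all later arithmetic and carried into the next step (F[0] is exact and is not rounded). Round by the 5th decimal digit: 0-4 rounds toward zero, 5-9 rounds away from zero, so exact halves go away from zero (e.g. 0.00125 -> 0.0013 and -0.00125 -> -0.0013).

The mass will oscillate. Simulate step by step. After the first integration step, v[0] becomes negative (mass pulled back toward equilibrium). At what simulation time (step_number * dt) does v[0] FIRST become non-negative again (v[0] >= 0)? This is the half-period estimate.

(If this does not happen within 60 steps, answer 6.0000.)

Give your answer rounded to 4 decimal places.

Step 0: x=[9.5000] v=[0.0000]
Step 1: x=[9.4142] v=[-0.8580]
Step 2: x=[9.2454] v=[-1.6877]
Step 3: x=[8.9992] v=[-2.4617]
Step 4: x=[8.6838] v=[-3.1544]
Step 5: x=[8.3095] v=[-3.7431]
Step 6: x=[7.8887] v=[-4.2082]
Step 7: x=[7.4353] v=[-4.5345]
Step 8: x=[6.9642] v=[-4.7112]
Step 9: x=[6.4910] v=[-4.7324]
Step 10: x=[6.0313] v=[-4.5974]
Step 11: x=[5.6002] v=[-4.3107]
Step 12: x=[5.2120] v=[-3.8818]
Step 13: x=[4.8795] v=[-3.3248]
Step 14: x=[4.6137] v=[-2.6580]
Step 15: x=[4.4234] v=[-1.9035]
Step 16: x=[4.3148] v=[-1.0862]
Step 17: x=[4.2915] v=[-0.2331]
Step 18: x=[4.3543] v=[0.6277]
First v>=0 after going negative at step 18, time=1.8000

Answer: 1.8000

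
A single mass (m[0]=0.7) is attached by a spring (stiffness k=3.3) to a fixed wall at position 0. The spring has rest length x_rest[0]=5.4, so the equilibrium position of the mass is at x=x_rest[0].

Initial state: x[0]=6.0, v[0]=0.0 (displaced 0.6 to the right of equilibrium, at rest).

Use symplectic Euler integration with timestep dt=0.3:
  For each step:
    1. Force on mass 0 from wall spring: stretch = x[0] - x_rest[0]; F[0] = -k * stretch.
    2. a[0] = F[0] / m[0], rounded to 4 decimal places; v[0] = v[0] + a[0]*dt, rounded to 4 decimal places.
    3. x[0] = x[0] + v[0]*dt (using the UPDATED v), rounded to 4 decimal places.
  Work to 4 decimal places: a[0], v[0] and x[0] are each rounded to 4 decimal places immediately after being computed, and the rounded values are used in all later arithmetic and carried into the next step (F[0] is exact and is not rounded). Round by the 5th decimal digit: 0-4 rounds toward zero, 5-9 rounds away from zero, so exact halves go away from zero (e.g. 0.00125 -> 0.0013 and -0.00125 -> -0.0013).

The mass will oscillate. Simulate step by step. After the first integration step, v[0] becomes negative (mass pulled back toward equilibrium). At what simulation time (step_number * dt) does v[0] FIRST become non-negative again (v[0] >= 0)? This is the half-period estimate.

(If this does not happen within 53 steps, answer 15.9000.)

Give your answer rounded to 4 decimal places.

Step 0: x=[6.0000] v=[0.0000]
Step 1: x=[5.7454] v=[-0.8486]
Step 2: x=[5.3443] v=[-1.3371]
Step 3: x=[4.9668] v=[-1.2583]
Step 4: x=[4.7731] v=[-0.6456]
Step 5: x=[4.8454] v=[0.2410]
First v>=0 after going negative at step 5, time=1.5000

Answer: 1.5000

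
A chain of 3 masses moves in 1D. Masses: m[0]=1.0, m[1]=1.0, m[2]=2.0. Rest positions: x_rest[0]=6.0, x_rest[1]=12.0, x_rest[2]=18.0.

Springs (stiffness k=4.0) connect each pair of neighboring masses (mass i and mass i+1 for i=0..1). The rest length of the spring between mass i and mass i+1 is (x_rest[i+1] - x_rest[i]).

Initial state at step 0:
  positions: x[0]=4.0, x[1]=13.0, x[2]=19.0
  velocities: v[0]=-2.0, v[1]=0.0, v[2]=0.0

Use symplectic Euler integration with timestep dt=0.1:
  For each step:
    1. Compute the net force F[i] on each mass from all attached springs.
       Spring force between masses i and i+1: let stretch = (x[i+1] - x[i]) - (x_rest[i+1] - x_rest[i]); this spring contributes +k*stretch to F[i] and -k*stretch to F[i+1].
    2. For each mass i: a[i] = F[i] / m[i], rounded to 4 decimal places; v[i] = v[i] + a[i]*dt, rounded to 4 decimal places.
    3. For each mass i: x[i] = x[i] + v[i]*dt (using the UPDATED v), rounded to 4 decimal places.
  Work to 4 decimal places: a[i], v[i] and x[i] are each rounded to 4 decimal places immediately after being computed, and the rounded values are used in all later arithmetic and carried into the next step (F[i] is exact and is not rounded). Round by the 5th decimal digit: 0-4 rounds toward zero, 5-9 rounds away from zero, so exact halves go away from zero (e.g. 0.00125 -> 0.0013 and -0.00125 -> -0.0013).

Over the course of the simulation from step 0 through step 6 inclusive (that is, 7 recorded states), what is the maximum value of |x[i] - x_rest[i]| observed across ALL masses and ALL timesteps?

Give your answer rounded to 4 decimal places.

Step 0: x=[4.0000 13.0000 19.0000] v=[-2.0000 0.0000 0.0000]
Step 1: x=[3.9200 12.8800 19.0000] v=[-0.8000 -1.2000 0.0000]
Step 2: x=[3.9584 12.6464 18.9976] v=[0.3840 -2.3360 -0.0240]
Step 3: x=[4.1043 12.3193 18.9882] v=[1.4592 -3.2707 -0.0942]
Step 4: x=[4.3388 11.9304 18.9654] v=[2.3452 -3.8891 -0.2280]
Step 5: x=[4.6370 11.5192 18.9219] v=[2.9818 -4.1117 -0.4350]
Step 6: x=[4.9705 11.1289 18.8504] v=[3.3347 -3.9035 -0.7155]
Max displacement = 2.0800

Answer: 2.0800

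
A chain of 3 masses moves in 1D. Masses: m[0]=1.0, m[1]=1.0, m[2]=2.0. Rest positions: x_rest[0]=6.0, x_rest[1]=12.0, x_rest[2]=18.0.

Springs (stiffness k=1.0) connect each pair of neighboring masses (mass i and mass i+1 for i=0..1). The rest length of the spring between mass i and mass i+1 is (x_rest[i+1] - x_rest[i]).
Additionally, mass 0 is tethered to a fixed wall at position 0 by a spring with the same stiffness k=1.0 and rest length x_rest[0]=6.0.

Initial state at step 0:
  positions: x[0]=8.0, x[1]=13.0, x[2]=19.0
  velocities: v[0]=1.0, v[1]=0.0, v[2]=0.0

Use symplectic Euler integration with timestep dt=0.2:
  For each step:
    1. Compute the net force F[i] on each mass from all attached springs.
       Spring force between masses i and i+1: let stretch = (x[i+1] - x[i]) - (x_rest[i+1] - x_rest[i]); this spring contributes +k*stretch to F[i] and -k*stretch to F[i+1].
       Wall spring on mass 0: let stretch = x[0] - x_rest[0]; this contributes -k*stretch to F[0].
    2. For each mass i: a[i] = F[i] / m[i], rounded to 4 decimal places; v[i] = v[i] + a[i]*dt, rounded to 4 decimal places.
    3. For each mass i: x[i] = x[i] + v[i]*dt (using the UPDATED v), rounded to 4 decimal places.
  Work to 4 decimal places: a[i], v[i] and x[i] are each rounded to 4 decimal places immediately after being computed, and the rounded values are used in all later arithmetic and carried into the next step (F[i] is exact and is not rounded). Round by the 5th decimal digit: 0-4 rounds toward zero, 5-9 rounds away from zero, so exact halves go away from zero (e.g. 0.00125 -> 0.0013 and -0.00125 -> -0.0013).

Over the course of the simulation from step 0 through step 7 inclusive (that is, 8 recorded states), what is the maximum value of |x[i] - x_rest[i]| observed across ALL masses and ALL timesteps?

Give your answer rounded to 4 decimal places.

Answer: 2.0800

Derivation:
Step 0: x=[8.0000 13.0000 19.0000] v=[1.0000 0.0000 0.0000]
Step 1: x=[8.0800 13.0400 19.0000] v=[0.4000 0.2000 0.0000]
Step 2: x=[8.0352 13.1200 19.0008] v=[-0.2240 0.4000 0.0040]
Step 3: x=[7.8724 13.2318 19.0040] v=[-0.8141 0.5592 0.0159]
Step 4: x=[7.6091 13.3602 19.0117] v=[-1.3167 0.6418 0.0387]
Step 5: x=[7.2714 13.4846 19.0264] v=[-1.6883 0.6219 0.0736]
Step 6: x=[6.8914 13.5821 19.0503] v=[-1.8999 0.4876 0.1194]
Step 7: x=[6.5034 13.6307 19.0848] v=[-1.9400 0.2431 0.1726]
Max displacement = 2.0800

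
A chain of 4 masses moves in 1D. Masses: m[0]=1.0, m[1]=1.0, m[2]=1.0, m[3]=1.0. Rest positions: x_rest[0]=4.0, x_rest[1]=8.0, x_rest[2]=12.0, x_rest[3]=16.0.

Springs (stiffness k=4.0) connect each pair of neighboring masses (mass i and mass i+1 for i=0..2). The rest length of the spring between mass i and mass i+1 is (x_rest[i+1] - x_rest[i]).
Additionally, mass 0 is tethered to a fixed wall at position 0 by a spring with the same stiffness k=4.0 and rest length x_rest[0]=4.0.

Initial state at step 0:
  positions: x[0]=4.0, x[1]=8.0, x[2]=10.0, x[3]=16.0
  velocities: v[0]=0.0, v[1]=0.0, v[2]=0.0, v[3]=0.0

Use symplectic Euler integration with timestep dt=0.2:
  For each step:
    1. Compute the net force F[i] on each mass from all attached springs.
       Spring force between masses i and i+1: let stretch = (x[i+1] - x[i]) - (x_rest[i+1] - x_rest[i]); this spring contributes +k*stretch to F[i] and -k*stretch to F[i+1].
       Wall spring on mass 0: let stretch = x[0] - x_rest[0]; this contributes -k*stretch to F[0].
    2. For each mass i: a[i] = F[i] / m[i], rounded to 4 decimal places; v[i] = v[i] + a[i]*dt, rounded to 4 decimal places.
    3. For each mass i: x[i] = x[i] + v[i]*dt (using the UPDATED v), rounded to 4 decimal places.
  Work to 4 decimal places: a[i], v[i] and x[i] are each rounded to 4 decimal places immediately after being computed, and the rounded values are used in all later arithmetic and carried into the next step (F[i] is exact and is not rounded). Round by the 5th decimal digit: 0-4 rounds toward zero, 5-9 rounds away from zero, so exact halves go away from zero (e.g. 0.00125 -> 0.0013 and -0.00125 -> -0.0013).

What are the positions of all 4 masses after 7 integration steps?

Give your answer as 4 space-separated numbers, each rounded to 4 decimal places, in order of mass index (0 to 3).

Answer: 3.3666 8.4782 11.0617 15.8446

Derivation:
Step 0: x=[4.0000 8.0000 10.0000 16.0000] v=[0.0000 0.0000 0.0000 0.0000]
Step 1: x=[4.0000 7.6800 10.6400 15.6800] v=[0.0000 -1.6000 3.2000 -1.6000]
Step 2: x=[3.9488 7.2448 11.6128 15.1936] v=[-0.2560 -2.1760 4.8640 -2.4320]
Step 3: x=[3.7932 6.9811 12.4596 14.7743] v=[-0.7782 -1.3184 4.2342 -2.0966]
Step 4: x=[3.5407 7.0839 12.8002 14.6246] v=[-1.2624 0.5141 1.7032 -0.7484]
Step 5: x=[3.2886 7.5344 12.5181 14.8230] v=[-1.2604 2.2526 -1.4103 0.9921]
Step 6: x=[3.1897 8.1030 11.8074 15.2926] v=[-0.4946 2.8429 -3.5533 2.3482]
Step 7: x=[3.3666 8.4782 11.0617 15.8446] v=[0.8843 1.8758 -3.7287 2.7600]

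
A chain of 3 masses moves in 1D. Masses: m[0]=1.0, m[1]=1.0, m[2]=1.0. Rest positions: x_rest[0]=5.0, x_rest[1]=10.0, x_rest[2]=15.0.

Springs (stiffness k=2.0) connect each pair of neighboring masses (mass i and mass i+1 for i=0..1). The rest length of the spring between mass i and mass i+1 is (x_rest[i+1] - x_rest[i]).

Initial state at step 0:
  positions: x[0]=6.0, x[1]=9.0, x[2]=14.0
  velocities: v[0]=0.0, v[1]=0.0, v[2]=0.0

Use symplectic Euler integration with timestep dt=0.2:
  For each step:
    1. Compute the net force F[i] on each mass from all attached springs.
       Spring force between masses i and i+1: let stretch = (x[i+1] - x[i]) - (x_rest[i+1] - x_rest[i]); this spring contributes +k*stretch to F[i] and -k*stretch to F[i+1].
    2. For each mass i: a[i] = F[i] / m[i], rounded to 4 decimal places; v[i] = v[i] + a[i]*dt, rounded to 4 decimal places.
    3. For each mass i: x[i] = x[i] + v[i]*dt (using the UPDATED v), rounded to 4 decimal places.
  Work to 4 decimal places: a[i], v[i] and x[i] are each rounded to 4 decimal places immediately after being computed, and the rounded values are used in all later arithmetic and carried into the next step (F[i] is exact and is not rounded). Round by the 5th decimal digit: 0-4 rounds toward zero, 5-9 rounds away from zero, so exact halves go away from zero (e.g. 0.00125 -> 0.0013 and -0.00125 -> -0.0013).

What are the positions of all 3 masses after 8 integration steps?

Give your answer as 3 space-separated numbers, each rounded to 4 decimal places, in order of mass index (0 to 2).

Answer: 3.7470 9.9997 15.2533

Derivation:
Step 0: x=[6.0000 9.0000 14.0000] v=[0.0000 0.0000 0.0000]
Step 1: x=[5.8400 9.1600 14.0000] v=[-0.8000 0.8000 0.0000]
Step 2: x=[5.5456 9.4416 14.0128] v=[-1.4720 1.4080 0.0640]
Step 3: x=[5.1629 9.7772 14.0599] v=[-1.9136 1.6781 0.2355]
Step 4: x=[4.7493 10.0863 14.1644] v=[-2.0679 1.5455 0.5224]
Step 5: x=[4.3627 10.2947 14.3426] v=[-1.9331 1.0419 0.8912]
Step 6: x=[4.0506 10.3524 14.5970] v=[-1.5603 0.2883 1.2720]
Step 7: x=[3.8427 10.2455 14.9118] v=[-1.0396 -0.5346 1.5742]
Step 8: x=[3.7470 9.9997 15.2533] v=[-0.4785 -1.2292 1.7077]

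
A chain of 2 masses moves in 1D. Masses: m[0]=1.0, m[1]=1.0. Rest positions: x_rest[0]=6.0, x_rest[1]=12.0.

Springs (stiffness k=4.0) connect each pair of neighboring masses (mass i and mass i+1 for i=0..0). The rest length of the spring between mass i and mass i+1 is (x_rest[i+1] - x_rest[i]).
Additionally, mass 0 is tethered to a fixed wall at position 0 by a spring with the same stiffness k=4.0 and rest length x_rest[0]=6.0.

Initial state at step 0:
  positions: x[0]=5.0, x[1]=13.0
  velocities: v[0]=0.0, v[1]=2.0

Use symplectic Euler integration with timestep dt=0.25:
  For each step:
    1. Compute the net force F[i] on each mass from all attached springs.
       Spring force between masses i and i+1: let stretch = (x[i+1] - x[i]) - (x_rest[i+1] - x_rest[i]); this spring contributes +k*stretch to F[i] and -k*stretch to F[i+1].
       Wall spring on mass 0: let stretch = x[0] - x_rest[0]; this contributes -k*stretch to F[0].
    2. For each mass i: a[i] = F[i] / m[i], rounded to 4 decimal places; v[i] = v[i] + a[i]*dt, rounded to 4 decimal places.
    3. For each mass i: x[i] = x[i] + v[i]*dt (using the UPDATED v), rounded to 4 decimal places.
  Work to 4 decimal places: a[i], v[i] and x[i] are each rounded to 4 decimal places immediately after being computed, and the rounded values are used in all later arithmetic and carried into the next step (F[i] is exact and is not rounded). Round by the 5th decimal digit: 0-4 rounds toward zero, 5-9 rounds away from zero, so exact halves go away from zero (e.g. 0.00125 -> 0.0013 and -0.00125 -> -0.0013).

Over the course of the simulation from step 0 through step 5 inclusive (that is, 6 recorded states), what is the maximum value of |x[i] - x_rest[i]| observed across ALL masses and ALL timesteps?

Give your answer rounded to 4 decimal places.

Step 0: x=[5.0000 13.0000] v=[0.0000 2.0000]
Step 1: x=[5.7500 13.0000] v=[3.0000 0.0000]
Step 2: x=[6.8750 12.6875] v=[4.5000 -1.2500]
Step 3: x=[7.7344 12.4219] v=[3.4375 -1.0625]
Step 4: x=[7.8321 12.4844] v=[0.3906 0.2500]
Step 5: x=[7.1348 12.8838] v=[-2.7892 1.5977]
Max displacement = 1.8321

Answer: 1.8321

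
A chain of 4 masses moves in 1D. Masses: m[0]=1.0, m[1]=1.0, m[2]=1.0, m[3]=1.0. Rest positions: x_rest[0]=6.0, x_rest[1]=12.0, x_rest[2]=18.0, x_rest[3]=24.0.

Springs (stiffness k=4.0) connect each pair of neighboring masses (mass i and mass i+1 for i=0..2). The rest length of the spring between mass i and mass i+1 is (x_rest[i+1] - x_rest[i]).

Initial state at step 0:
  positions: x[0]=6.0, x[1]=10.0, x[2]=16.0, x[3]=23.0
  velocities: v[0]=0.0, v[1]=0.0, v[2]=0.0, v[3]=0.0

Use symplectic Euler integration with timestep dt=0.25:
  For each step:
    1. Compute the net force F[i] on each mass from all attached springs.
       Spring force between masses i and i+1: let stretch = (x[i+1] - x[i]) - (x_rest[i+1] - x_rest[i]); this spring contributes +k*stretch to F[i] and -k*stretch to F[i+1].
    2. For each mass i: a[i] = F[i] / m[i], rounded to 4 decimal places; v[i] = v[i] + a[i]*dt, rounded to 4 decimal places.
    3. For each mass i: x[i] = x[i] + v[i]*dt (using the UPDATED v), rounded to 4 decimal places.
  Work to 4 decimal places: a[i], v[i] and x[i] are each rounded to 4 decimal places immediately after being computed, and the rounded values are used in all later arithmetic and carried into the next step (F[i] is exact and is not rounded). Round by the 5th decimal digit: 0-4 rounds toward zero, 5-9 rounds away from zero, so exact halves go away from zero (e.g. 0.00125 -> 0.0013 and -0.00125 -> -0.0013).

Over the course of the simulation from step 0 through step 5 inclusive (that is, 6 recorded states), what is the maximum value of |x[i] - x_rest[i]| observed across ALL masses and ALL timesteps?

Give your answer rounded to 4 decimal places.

Answer: 2.1484

Derivation:
Step 0: x=[6.0000 10.0000 16.0000 23.0000] v=[0.0000 0.0000 0.0000 0.0000]
Step 1: x=[5.5000 10.5000 16.2500 22.7500] v=[-2.0000 2.0000 1.0000 -1.0000]
Step 2: x=[4.7500 11.1875 16.6875 22.3750] v=[-3.0000 2.7500 1.7500 -1.5000]
Step 3: x=[4.1094 11.6406 17.1719 22.0781] v=[-2.5625 1.8125 1.9375 -1.1875]
Step 4: x=[3.8516 11.5938 17.5000 22.0547] v=[-1.0313 -0.1874 1.3124 -0.0937]
Step 5: x=[4.0293 11.0880 17.4902 22.3926] v=[0.7109 -2.0234 -0.0391 1.3516]
Max displacement = 2.1484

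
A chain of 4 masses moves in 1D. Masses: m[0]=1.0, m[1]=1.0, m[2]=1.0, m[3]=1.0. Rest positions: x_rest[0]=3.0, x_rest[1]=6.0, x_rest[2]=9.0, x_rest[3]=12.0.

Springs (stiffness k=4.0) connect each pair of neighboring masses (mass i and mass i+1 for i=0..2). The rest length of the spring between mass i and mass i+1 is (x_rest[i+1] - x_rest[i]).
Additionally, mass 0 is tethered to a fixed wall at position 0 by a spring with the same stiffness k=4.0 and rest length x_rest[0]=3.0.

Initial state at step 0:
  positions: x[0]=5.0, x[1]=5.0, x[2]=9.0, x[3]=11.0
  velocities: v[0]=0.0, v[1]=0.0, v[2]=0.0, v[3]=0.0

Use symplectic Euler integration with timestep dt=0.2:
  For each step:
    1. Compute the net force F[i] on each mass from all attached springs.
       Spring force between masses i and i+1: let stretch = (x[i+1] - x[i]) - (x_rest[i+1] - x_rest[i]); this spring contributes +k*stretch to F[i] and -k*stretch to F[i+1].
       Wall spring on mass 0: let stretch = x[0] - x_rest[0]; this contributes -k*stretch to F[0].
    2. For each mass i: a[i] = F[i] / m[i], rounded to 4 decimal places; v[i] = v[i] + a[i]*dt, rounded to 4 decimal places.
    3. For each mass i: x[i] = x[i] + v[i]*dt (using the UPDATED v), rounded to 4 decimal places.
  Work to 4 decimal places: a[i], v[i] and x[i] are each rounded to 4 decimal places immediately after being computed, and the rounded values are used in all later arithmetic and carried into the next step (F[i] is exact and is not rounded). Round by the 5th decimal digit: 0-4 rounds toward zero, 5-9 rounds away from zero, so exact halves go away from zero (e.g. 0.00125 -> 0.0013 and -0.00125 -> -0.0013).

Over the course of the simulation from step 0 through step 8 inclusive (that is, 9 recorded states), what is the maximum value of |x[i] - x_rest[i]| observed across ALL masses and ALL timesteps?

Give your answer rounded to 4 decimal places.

Step 0: x=[5.0000 5.0000 9.0000 11.0000] v=[0.0000 0.0000 0.0000 0.0000]
Step 1: x=[4.2000 5.6400 8.6800 11.1600] v=[-4.0000 3.2000 -1.6000 0.8000]
Step 2: x=[2.9584 6.5360 8.2704 11.4032] v=[-6.2080 4.4800 -2.0480 1.2160]
Step 3: x=[1.8159 7.1371 8.0845 11.6252] v=[-5.7126 3.0054 -0.9293 1.1098]
Step 4: x=[1.2342 7.0384 8.3136 11.7606] v=[-2.9084 -0.4936 1.1453 0.6772]
Step 5: x=[1.3837 6.2150 8.8901 11.8245] v=[0.7476 -4.1168 2.8827 0.3196]
Step 6: x=[2.0848 5.0466 9.5081 11.8989] v=[3.5057 -5.8418 3.0901 0.3721]
Step 7: x=[2.9263 4.1182 9.7948 12.0708] v=[4.2073 -4.6420 1.4335 0.8595]
Step 8: x=[3.4903 3.9074 9.5374 12.3585] v=[2.8198 -1.0542 -1.2870 1.4387]
Max displacement = 2.0926

Answer: 2.0926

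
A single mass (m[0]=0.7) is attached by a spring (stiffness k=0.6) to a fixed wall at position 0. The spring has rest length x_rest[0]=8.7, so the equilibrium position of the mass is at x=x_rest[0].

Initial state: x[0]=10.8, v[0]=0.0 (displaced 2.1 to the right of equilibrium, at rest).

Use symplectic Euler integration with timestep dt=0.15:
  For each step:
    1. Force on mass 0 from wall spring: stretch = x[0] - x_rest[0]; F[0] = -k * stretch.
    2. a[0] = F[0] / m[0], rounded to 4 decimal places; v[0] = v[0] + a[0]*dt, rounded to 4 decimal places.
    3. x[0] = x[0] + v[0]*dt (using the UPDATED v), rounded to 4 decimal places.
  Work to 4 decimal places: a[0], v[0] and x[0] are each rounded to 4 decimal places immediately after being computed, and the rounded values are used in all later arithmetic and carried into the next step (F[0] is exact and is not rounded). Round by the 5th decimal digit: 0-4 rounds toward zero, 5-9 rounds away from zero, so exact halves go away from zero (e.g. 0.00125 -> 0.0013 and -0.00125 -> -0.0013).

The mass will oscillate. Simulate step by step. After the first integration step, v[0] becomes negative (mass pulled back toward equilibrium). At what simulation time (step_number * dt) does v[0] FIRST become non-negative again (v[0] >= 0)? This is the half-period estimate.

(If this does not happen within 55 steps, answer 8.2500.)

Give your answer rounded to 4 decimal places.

Step 0: x=[10.8000] v=[0.0000]
Step 1: x=[10.7595] v=[-0.2700]
Step 2: x=[10.6793] v=[-0.5348]
Step 3: x=[10.5609] v=[-0.7893]
Step 4: x=[10.4066] v=[-1.0286]
Step 5: x=[10.2194] v=[-1.2480]
Step 6: x=[10.0029] v=[-1.4433]
Step 7: x=[9.7613] v=[-1.6108]
Step 8: x=[9.4992] v=[-1.7473]
Step 9: x=[9.2217] v=[-1.8501]
Step 10: x=[8.9341] v=[-1.9172]
Step 11: x=[8.6420] v=[-1.9473]
Step 12: x=[8.3510] v=[-1.9398]
Step 13: x=[8.0668] v=[-1.8949]
Step 14: x=[7.7948] v=[-1.8135]
Step 15: x=[7.5402] v=[-1.6971]
Step 16: x=[7.3080] v=[-1.5480]
Step 17: x=[7.1027] v=[-1.3690]
Step 18: x=[6.9282] v=[-1.1636]
Step 19: x=[6.7878] v=[-0.9358]
Step 20: x=[6.6843] v=[-0.6900]
Step 21: x=[6.6197] v=[-0.4308]
Step 22: x=[6.5952] v=[-0.1633]
Step 23: x=[6.6113] v=[0.1073]
First v>=0 after going negative at step 23, time=3.4500

Answer: 3.4500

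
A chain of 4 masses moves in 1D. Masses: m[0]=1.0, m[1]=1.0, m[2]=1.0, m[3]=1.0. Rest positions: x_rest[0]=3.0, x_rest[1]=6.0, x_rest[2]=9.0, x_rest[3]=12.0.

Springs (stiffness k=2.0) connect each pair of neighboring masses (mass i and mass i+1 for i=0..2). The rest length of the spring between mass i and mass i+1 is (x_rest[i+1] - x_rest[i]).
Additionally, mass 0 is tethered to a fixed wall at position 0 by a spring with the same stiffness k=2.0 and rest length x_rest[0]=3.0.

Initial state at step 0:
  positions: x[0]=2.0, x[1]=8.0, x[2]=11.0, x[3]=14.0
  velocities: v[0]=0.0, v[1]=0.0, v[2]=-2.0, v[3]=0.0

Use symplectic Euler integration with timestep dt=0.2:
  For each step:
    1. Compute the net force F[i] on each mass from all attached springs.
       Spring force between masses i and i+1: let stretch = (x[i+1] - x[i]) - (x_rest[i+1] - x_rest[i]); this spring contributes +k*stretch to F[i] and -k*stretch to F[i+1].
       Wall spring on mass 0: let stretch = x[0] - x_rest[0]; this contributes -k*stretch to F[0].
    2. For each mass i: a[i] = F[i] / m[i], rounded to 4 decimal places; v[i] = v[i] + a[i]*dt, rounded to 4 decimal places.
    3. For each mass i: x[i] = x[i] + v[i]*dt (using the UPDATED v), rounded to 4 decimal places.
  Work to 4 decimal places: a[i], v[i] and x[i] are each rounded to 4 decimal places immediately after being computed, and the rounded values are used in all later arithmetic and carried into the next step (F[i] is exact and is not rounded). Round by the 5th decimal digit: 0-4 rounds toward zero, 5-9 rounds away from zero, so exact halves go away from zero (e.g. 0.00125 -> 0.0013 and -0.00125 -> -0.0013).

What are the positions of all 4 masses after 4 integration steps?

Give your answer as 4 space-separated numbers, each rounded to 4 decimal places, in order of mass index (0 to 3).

Step 0: x=[2.0000 8.0000 11.0000 14.0000] v=[0.0000 0.0000 -2.0000 0.0000]
Step 1: x=[2.3200 7.7600 10.6000 14.0000] v=[1.6000 -1.2000 -2.0000 0.0000]
Step 2: x=[2.8896 7.3120 10.2448 13.9680] v=[2.8480 -2.2400 -1.7760 -0.1600]
Step 3: x=[3.5818 6.7448 9.9528 13.8781] v=[3.4611 -2.8358 -1.4598 -0.4493]
Step 4: x=[4.2405 6.1812 9.7182 13.7142] v=[3.2936 -2.8178 -1.1729 -0.8194]

Answer: 4.2405 6.1812 9.7182 13.7142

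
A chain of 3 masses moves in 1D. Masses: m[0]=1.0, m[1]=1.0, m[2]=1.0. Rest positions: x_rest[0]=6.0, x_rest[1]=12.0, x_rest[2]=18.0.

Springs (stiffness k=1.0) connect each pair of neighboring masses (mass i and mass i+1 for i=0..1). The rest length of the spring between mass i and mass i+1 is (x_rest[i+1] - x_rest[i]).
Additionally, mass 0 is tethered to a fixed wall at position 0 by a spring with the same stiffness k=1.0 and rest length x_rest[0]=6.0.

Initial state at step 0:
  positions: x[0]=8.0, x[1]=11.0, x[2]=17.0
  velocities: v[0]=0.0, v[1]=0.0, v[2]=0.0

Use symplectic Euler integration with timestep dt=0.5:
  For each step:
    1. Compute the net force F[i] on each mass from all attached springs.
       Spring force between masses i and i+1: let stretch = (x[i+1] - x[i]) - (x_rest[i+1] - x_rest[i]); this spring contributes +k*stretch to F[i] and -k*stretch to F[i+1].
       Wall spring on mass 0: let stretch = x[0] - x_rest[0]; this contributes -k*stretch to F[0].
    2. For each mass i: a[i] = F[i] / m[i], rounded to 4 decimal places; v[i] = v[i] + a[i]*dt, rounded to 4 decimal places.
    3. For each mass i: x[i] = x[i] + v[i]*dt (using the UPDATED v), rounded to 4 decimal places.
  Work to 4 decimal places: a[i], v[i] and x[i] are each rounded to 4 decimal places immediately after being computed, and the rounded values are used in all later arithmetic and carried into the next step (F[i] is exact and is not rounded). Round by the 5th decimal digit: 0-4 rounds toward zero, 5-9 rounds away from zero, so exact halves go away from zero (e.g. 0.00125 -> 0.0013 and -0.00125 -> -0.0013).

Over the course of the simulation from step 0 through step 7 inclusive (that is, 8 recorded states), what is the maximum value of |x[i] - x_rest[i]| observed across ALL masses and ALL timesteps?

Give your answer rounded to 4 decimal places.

Answer: 2.0156

Derivation:
Step 0: x=[8.0000 11.0000 17.0000] v=[0.0000 0.0000 0.0000]
Step 1: x=[6.7500 11.7500 17.0000] v=[-2.5000 1.5000 0.0000]
Step 2: x=[5.0625 12.5625 17.1875] v=[-3.3750 1.6250 0.3750]
Step 3: x=[3.9844 12.6563 17.7188] v=[-2.1563 0.1875 1.0625]
Step 4: x=[4.0782 11.8477 18.4845] v=[0.1875 -1.6172 1.5313]
Step 5: x=[5.0948 10.7559 19.0910] v=[2.0332 -2.1836 1.2129]
Step 6: x=[6.2530 10.3326 19.1137] v=[2.3164 -0.8466 0.0454]
Step 7: x=[6.8679 11.0847 18.4411] v=[1.2297 1.5042 -1.3452]
Max displacement = 2.0156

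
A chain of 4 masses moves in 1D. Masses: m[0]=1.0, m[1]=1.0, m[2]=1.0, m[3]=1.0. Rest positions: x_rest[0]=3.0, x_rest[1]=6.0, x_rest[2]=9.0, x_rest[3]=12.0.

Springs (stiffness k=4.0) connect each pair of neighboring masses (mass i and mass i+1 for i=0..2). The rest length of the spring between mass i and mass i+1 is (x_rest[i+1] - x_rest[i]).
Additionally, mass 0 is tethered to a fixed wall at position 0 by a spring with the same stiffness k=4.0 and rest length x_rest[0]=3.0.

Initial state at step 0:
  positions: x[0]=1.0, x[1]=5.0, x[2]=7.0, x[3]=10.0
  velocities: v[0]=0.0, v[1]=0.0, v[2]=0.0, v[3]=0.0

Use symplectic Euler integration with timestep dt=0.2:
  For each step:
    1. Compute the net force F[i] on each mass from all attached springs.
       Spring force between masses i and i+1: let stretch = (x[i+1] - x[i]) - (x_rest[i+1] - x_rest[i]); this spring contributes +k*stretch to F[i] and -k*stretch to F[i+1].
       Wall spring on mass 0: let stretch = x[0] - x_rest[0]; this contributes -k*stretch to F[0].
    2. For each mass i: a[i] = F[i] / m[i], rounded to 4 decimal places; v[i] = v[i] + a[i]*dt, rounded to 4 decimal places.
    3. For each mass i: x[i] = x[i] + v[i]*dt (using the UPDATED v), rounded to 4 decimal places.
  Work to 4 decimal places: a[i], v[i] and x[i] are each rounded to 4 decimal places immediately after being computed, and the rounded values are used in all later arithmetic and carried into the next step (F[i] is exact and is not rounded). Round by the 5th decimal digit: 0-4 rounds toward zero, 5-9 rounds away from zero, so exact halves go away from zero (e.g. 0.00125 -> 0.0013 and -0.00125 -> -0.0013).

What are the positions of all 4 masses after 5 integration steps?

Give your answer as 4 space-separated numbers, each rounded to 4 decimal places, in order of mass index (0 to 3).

Step 0: x=[1.0000 5.0000 7.0000 10.0000] v=[0.0000 0.0000 0.0000 0.0000]
Step 1: x=[1.4800 4.6800 7.1600 10.0000] v=[2.4000 -1.6000 0.8000 0.0000]
Step 2: x=[2.2352 4.2448 7.3776 10.0256] v=[3.7760 -2.1760 1.0880 0.1280]
Step 3: x=[2.9543 3.9893 7.5176 10.1075] v=[3.5955 -1.2774 0.7002 0.4096]
Step 4: x=[3.3663 4.1327 7.5075 10.2550] v=[2.0601 0.7172 -0.0505 0.7377]
Step 5: x=[3.3623 4.6935 7.3970 10.4429] v=[-0.0198 2.8039 -0.5523 0.9397]

Answer: 3.3623 4.6935 7.3970 10.4429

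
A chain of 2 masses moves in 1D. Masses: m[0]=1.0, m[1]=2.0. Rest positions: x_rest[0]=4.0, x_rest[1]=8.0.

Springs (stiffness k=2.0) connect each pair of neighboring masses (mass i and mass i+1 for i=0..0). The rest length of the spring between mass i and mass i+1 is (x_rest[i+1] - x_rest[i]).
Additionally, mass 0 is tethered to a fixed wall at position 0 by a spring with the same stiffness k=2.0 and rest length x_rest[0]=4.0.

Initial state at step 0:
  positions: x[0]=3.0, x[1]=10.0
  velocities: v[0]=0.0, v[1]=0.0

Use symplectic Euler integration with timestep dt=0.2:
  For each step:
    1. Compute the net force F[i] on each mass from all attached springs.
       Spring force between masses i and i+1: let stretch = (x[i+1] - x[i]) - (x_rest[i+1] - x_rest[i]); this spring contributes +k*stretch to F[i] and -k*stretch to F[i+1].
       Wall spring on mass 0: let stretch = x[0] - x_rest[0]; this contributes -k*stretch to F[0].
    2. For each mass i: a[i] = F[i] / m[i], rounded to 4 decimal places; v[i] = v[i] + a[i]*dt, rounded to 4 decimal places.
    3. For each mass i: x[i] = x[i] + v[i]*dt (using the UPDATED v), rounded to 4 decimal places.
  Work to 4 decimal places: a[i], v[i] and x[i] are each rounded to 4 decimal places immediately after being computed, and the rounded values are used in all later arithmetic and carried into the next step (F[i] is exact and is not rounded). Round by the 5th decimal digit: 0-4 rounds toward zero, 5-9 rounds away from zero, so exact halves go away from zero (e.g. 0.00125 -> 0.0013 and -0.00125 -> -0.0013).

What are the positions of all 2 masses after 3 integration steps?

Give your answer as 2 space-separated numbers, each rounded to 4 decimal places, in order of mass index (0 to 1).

Answer: 4.6271 9.3649

Derivation:
Step 0: x=[3.0000 10.0000] v=[0.0000 0.0000]
Step 1: x=[3.3200 9.8800] v=[1.6000 -0.6000]
Step 2: x=[3.8992 9.6576] v=[2.8960 -1.1120]
Step 3: x=[4.6271 9.3649] v=[3.6397 -1.4637]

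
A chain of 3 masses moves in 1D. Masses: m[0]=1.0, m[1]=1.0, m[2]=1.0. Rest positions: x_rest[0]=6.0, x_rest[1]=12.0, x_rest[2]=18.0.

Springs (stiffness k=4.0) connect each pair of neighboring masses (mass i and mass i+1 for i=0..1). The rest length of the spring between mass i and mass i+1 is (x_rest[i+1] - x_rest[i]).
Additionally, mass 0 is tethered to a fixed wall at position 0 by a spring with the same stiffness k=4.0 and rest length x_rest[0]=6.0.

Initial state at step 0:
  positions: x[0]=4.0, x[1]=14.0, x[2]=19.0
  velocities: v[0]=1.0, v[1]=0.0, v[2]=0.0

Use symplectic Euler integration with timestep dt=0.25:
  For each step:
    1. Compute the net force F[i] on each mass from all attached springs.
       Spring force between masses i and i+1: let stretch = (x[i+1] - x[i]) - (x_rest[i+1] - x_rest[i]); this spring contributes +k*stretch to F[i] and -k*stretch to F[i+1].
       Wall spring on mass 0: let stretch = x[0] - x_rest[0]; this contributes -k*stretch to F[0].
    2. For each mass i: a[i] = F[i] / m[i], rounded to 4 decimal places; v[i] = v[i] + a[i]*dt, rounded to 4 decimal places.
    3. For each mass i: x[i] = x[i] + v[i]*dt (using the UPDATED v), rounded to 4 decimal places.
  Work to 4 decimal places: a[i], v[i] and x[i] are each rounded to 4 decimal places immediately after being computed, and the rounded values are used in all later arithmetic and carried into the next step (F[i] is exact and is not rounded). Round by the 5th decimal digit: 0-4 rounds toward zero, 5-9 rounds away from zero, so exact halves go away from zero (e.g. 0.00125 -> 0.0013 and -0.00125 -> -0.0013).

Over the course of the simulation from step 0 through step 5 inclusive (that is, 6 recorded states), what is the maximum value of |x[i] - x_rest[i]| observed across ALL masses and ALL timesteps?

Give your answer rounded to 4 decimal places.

Answer: 2.8125

Derivation:
Step 0: x=[4.0000 14.0000 19.0000] v=[1.0000 0.0000 0.0000]
Step 1: x=[5.7500 12.7500 19.2500] v=[7.0000 -5.0000 1.0000]
Step 2: x=[7.8125 11.3750 19.3750] v=[8.2500 -5.5000 0.5000]
Step 3: x=[8.8125 11.1094 19.0000] v=[4.0000 -1.0625 -1.5000]
Step 4: x=[8.1836 12.2422 18.1524] v=[-2.5156 4.5312 -3.3906]
Step 5: x=[6.5235 13.8379 17.3272] v=[-6.6406 6.3828 -3.3008]
Max displacement = 2.8125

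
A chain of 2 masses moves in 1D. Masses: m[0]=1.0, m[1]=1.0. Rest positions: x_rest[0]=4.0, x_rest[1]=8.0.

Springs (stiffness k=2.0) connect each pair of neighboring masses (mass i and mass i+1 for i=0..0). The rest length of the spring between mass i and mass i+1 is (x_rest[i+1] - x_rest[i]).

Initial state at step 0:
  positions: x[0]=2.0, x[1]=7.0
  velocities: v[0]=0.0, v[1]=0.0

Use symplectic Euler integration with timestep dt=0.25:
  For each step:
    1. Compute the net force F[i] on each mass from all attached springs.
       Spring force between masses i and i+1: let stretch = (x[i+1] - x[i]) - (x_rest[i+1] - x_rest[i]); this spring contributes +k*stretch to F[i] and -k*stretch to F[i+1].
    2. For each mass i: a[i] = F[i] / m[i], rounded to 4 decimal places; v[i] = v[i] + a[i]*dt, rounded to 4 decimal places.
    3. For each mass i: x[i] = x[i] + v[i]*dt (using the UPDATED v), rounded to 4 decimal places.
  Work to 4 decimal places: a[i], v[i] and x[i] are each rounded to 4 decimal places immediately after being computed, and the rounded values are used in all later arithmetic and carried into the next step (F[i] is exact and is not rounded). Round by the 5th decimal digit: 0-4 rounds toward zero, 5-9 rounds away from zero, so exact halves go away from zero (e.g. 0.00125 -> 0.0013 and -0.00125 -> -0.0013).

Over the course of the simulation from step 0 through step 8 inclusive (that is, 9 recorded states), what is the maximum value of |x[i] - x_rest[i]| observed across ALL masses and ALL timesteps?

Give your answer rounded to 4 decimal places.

Step 0: x=[2.0000 7.0000] v=[0.0000 0.0000]
Step 1: x=[2.1250 6.8750] v=[0.5000 -0.5000]
Step 2: x=[2.3438 6.6563] v=[0.8750 -0.8750]
Step 3: x=[2.6016 6.3985] v=[1.0313 -1.0313]
Step 4: x=[2.8341 6.1661] v=[0.9298 -0.9298]
Step 5: x=[2.9831 6.0172] v=[0.5958 -0.5958]
Step 6: x=[3.0113 5.9890] v=[0.1129 -0.1129]
Step 7: x=[2.9117 6.0886] v=[-0.3983 0.3983]
Step 8: x=[2.7092 6.2911] v=[-0.8099 0.8099]
Max displacement = 2.0110

Answer: 2.0110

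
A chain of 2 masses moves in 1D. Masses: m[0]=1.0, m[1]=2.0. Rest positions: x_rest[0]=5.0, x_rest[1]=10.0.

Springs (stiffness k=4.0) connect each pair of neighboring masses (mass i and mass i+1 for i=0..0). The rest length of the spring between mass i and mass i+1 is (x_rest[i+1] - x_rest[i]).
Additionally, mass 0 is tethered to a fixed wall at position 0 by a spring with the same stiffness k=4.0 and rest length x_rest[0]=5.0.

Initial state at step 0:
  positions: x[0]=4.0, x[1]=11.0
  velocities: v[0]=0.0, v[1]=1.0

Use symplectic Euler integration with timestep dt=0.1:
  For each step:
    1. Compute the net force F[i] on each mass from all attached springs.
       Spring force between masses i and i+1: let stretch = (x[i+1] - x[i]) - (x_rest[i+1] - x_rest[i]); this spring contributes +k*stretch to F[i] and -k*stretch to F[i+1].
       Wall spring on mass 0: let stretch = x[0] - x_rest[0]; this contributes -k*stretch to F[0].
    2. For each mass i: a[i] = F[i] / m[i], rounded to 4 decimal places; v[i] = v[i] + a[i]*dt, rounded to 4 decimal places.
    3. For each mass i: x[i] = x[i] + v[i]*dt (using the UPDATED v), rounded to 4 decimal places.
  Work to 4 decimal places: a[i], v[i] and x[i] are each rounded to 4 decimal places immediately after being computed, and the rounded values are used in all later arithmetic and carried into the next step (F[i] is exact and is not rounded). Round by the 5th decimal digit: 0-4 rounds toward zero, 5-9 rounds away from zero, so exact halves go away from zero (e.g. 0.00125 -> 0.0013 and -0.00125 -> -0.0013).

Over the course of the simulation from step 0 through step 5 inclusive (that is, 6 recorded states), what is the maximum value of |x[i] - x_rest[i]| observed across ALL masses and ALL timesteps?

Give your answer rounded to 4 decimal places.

Answer: 1.0812

Derivation:
Step 0: x=[4.0000 11.0000] v=[0.0000 1.0000]
Step 1: x=[4.1200 11.0600] v=[1.2000 0.6000]
Step 2: x=[4.3528 11.0812] v=[2.3280 0.2120]
Step 3: x=[4.6806 11.0678] v=[3.2782 -0.1337]
Step 4: x=[5.0767 11.0267] v=[3.9608 -0.4111]
Step 5: x=[5.5077 10.9666] v=[4.3101 -0.6011]
Max displacement = 1.0812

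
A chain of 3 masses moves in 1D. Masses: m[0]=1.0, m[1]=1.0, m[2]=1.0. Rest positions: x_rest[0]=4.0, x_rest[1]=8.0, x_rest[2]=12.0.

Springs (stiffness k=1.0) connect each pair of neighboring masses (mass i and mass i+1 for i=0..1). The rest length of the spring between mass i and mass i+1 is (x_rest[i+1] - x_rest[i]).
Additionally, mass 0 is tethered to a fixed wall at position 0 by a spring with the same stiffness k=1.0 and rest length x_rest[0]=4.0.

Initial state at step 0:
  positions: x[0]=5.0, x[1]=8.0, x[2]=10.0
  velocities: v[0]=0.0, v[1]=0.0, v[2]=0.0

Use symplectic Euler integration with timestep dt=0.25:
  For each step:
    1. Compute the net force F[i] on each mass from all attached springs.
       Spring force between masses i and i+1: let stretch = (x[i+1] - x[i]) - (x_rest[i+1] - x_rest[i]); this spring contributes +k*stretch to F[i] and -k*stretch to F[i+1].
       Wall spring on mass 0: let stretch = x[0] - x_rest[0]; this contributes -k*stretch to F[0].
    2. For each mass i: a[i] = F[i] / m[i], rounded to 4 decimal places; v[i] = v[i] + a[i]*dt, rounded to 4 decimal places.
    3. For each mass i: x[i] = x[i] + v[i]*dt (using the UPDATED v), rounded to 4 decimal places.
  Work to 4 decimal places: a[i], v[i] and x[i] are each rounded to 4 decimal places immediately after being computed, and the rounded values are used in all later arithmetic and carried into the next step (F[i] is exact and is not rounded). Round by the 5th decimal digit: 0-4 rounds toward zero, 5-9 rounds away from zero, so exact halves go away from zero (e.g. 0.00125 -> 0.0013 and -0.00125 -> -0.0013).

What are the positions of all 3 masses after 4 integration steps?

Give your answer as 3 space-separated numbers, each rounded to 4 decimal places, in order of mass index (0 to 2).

Answer: 3.9190 7.4855 11.0827

Derivation:
Step 0: x=[5.0000 8.0000 10.0000] v=[0.0000 0.0000 0.0000]
Step 1: x=[4.8750 7.9375 10.1250] v=[-0.5000 -0.2500 0.5000]
Step 2: x=[4.6367 7.8203 10.3633] v=[-0.9531 -0.4688 0.9531]
Step 3: x=[4.3076 7.6631 10.6927] v=[-1.3164 -0.6290 1.3174]
Step 4: x=[3.9190 7.4855 11.0827] v=[-1.5544 -0.7105 1.5600]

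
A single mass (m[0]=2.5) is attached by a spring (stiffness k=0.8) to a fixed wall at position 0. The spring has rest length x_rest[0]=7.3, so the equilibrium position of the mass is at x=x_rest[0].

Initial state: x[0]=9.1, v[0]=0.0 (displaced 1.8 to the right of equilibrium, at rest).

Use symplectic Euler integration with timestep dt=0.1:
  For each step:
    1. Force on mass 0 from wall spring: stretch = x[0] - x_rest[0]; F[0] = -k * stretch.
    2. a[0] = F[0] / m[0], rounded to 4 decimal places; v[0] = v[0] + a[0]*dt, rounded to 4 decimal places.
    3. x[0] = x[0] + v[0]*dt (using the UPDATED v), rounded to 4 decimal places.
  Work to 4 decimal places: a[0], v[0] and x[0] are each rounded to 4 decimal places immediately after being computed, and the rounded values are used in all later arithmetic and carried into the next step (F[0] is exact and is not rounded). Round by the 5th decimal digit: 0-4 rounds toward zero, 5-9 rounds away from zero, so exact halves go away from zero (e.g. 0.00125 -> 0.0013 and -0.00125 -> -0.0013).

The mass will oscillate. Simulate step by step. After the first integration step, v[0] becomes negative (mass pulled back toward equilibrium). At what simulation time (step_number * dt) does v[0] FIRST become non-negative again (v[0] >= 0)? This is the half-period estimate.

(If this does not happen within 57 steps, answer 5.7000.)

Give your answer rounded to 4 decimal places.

Answer: 5.6000

Derivation:
Step 0: x=[9.1000] v=[0.0000]
Step 1: x=[9.0942] v=[-0.0576]
Step 2: x=[9.0827] v=[-0.1150]
Step 3: x=[9.0655] v=[-0.1721]
Step 4: x=[9.0426] v=[-0.2286]
Step 5: x=[9.0142] v=[-0.2844]
Step 6: x=[8.9803] v=[-0.3393]
Step 7: x=[8.9410] v=[-0.3931]
Step 8: x=[8.8964] v=[-0.4456]
Step 9: x=[8.8467] v=[-0.4967]
Step 10: x=[8.7921] v=[-0.5462]
Step 11: x=[8.7327] v=[-0.5940]
Step 12: x=[8.6687] v=[-0.6399]
Step 13: x=[8.6003] v=[-0.6837]
Step 14: x=[8.5278] v=[-0.7253]
Step 15: x=[8.4513] v=[-0.7646]
Step 16: x=[8.3712] v=[-0.8014]
Step 17: x=[8.2876] v=[-0.8357]
Step 18: x=[8.2009] v=[-0.8673]
Step 19: x=[8.1113] v=[-0.8961]
Step 20: x=[8.0191] v=[-0.9221]
Step 21: x=[7.9246] v=[-0.9451]
Step 22: x=[7.8281] v=[-0.9651]
Step 23: x=[7.7299] v=[-0.9820]
Step 24: x=[7.6303] v=[-0.9958]
Step 25: x=[7.5297] v=[-1.0064]
Step 26: x=[7.4283] v=[-1.0138]
Step 27: x=[7.3265] v=[-1.0179]
Step 28: x=[7.2246] v=[-1.0188]
Step 29: x=[7.1230] v=[-1.0164]
Step 30: x=[7.0219] v=[-1.0107]
Step 31: x=[6.9217] v=[-1.0018]
Step 32: x=[6.8227] v=[-0.9897]
Step 33: x=[6.7253] v=[-0.9744]
Step 34: x=[6.6297] v=[-0.9560]
Step 35: x=[6.5362] v=[-0.9346]
Step 36: x=[6.4452] v=[-0.9102]
Step 37: x=[6.3569] v=[-0.8829]
Step 38: x=[6.2716] v=[-0.8527]
Step 39: x=[6.1896] v=[-0.8198]
Step 40: x=[6.1112] v=[-0.7843]
Step 41: x=[6.0366] v=[-0.7463]
Step 42: x=[5.9660] v=[-0.7059]
Step 43: x=[5.8997] v=[-0.6632]
Step 44: x=[5.8379] v=[-0.6184]
Step 45: x=[5.7807] v=[-0.5716]
Step 46: x=[5.7284] v=[-0.5230]
Step 47: x=[5.6811] v=[-0.4727]
Step 48: x=[5.6390] v=[-0.4209]
Step 49: x=[5.6022] v=[-0.3678]
Step 50: x=[5.5709] v=[-0.3135]
Step 51: x=[5.5451] v=[-0.2582]
Step 52: x=[5.5249] v=[-0.2020]
Step 53: x=[5.5104] v=[-0.1452]
Step 54: x=[5.5016] v=[-0.0879]
Step 55: x=[5.4986] v=[-0.0304]
Step 56: x=[5.5013] v=[0.0272]
First v>=0 after going negative at step 56, time=5.6000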